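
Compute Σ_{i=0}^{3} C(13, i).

1 + 13 + 78 + 286 = 378.

378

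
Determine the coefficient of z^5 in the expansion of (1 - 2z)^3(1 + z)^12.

Coefficient of z^5 = Σ_{j} C(3,j)·(-2)^j·C(12,5-j)·1^(5-j) for j from 0 to 3.
= 792 + (-2970) + 2640 + (-528) = -66.

-66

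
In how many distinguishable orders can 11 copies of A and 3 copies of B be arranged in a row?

Choose positions for the A's: C(14,11) = 364.

364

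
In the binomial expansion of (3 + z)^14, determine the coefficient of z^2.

The general term is C(14,j)·(3)^j·(z)^(14-j); the z^2 term has j = 12.
C(14,12) = 91.
Coefficient = C(14,12) · 3^12 = 91 · 531441 = 48361131.

48361131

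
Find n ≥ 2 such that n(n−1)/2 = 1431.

54

n(n−1)/2 = 1431 ⇒ n(n−1) = 2862. Since 54·53 = 2862, n = 54.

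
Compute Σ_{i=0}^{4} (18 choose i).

4048

1 + 18 + 153 + 816 + 3060 = 4048.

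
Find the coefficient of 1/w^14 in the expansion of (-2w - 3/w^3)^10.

General term: C(10,j)·(-2w)^j·(-3/w^3)^(10-j), with w-exponent 1j − 3(10−j) = 4j − 30.
Set 4j − 30 = -14: j = 4.
C(10,4) = 210; (-2)^4 = 16; (-3)^6 = 729.
Coefficient = 210 · 16 · 729 = 2449440.

2449440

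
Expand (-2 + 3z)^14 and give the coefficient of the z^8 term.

1260971712

The general term is C(14,j)·(-2)^j·(3z)^(14-j); the z^8 term has j = 6.
C(14,6) = 3003.
Coefficient = C(14,6) · (-2)^6 · 3^8 = 3003 · 64 · 6561 = 1260971712.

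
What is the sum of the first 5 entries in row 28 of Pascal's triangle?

1 + 28 + 378 + 3276 + 20475 = 24158.

24158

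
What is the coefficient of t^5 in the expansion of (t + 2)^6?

The general term is C(6,j)·(t)^j·(2)^(6-j); the t^5 term has j = 5.
C(6,5) = 6.
Coefficient = C(6,5) · 2^1 = 6 · 2 = 12.

12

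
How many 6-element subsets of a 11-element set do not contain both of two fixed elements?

All 6-subsets: C(11,6) = 462. Those containing both fixed elements: C(9,4) = 126.
462 − 126 = 336.

336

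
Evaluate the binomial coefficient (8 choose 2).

28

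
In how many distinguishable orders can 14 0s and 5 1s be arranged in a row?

Choose positions for the 0s: C(19,14) = 11628.

11628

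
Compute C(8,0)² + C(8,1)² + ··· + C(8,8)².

Σ C(8,i)² is the coefficient of x^8 in (1+x)^8(1+x)^8 = (1+x)^16, i.e. C(16,8) = 12870.

12870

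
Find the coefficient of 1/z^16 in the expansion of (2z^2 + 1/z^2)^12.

264

General term: C(12,j)·(2z^2)^j·(1/z^2)^(12-j), with z-exponent 2j − 2(12−j) = 4j − 24.
Set 4j − 24 = -16: j = 2.
C(12,2) = 66; 2^2 = 4; 1^10 = 1.
Coefficient = 66 · 4 · 1 = 264.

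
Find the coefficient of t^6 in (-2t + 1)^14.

192192

The general term is C(14,j)·(-2t)^j·(1)^(14-j); the t^6 term has j = 6.
C(14,6) = 3003.
Coefficient = C(14,6) · (-2)^6 = 3003 · 64 = 192192.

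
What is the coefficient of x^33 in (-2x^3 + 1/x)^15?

1863680

General term: C(15,j)·(-2x^3)^j·(1/x)^(15-j), with x-exponent 3j − 1(15−j) = 4j − 15.
Set 4j − 15 = 33: j = 12.
C(15,12) = 455; (-2)^12 = 4096; 1^3 = 1.
Coefficient = 455 · 4096 · 1 = 1863680.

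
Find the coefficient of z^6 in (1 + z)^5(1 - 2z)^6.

Coefficient of z^6 = Σ_{j} C(5,j)·1^j·C(6,6-j)·(-2)^(6-j) for j from 0 to 5.
= 64 + (-960) + 2400 + (-1600) + 300 + (-12) = 192.

192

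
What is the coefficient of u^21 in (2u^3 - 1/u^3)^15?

2795520

General term: C(15,j)·(2u^3)^j·(-1/u^3)^(15-j), with u-exponent 3j − 3(15−j) = 6j − 45.
Set 6j − 45 = 21: j = 11.
C(15,11) = 1365; 2^11 = 2048; (-1)^4 = 1.
Coefficient = 1365 · 2048 · 1 = 2795520.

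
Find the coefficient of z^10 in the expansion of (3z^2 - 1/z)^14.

General term: C(14,j)·(3z^2)^j·(-1/z)^(14-j), with z-exponent 2j − 1(14−j) = 3j − 14.
Set 3j − 14 = 10: j = 8.
C(14,8) = 3003; 3^8 = 6561; (-1)^6 = 1.
Coefficient = 3003 · 6561 · 1 = 19702683.

19702683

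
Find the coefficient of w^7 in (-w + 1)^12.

-792

The general term is C(12,j)·(-w)^j·(1)^(12-j); the w^7 term has j = 7.
C(12,7) = 792.
Coefficient = C(12,7) · (-1)^7 = 792 · (-1) = -792.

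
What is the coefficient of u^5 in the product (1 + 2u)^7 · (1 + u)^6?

10128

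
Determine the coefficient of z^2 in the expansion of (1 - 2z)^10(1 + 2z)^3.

72

Coefficient of z^2 = Σ_{j} C(10,j)·(-2)^j·C(3,2-j)·2^(2-j) for j from 0 to 2.
= 12 + (-120) + 180 = 72.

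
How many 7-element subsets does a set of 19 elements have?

50388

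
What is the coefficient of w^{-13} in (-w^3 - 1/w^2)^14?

General term: C(14,j)·(-w^3)^j·(-1/w^2)^(14-j), with w-exponent 3j − 2(14−j) = 5j − 28.
Set 5j − 28 = -13: j = 3.
C(14,3) = 364; (-1)^3 = -1; (-1)^11 = -1.
Coefficient = 364 · (-1) · (-1) = 364.

364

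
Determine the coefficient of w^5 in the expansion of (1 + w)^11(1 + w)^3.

(1 + w)^11(1 + w)^3 = (1 + w)^14, so the coefficient of w^5 is C(14,5)·1^5 = 2002·1 = 2002.

2002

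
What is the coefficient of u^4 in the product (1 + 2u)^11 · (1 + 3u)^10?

222270

Coefficient of u^4 = Σ_{j} C(11,j)·2^j·C(10,4-j)·3^(4-j) for j from 0 to 4.
= 17010 + 71280 + 89100 + 39600 + 5280 = 222270.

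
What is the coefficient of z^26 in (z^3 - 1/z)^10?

-10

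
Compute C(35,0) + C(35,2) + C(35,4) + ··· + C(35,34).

Half of (1+1)^35 + (1−1)^35 gives the even-index sum: 2^34 = 17179869184.

17179869184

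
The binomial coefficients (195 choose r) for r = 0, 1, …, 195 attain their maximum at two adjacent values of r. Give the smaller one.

97

For odd n = 195, C(195,r) peaks at r = (n−1)/2 and (n+1)/2; the smaller is 97.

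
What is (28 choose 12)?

C(28,12) = (28·27·26·25·24·23·22·21·20·19·18·17) / 12! = 14572069319808000 / 479001600 = 30421755.

30421755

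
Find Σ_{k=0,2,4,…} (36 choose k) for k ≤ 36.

34359738368

Half of (1+1)^36 + (1−1)^36 gives the even-index sum: 2^35 = 34359738368.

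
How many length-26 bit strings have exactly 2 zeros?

Choose the 2 positions: C(26,2) = 325.

325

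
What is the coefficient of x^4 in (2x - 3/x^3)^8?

General term: C(8,j)·(2x)^j·(-3/x^3)^(8-j), with x-exponent 1j − 3(8−j) = 4j − 24.
Set 4j − 24 = 4: j = 7.
C(8,7) = 8; 2^7 = 128; (-3)^1 = -3.
Coefficient = 8 · 128 · (-3) = -3072.

-3072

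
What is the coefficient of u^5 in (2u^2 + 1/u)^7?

General term: C(7,j)·(2u^2)^j·(1/u)^(7-j), with u-exponent 2j − 1(7−j) = 3j − 7.
Set 3j − 7 = 5: j = 4.
C(7,4) = 35; 2^4 = 16; 1^3 = 1.
Coefficient = 35 · 16 · 1 = 560.

560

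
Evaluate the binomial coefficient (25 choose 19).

177100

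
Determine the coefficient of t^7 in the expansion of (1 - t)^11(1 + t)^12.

Coefficient of t^7 = Σ_{j} C(11,j)·(-1)^j·C(12,7-j)·1^(7-j) for j from 0 to 7.
= 792 + (-10164) + 43560 + (-81675) + 72600 + (-30492) + 5544 + (-330) = -165.

-165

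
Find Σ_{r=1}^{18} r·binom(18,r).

2359296

Differentiating (1+x)^18 and setting x=1: Σ r·C(18,r) = 18·2^17 = 2359296.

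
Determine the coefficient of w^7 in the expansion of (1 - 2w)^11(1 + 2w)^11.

0

Coefficient of w^7 = Σ_{j} C(11,j)·(-2)^j·C(11,7-j)·2^(7-j) for j from 0 to 7.
= 42240 + (-650496) + 3252480 + (-6969600) + 6969600 + (-3252480) + 650496 + (-42240) = 0.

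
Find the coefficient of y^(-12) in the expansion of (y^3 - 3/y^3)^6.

-1458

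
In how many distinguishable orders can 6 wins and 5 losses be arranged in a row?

Choose positions for the wins: C(11,6) = 462.

462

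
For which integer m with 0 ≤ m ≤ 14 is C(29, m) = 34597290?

11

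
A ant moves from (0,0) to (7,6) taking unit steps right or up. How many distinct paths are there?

Each path is a sequence of 13 steps with 7 rights: C(13,7) = 1716.

1716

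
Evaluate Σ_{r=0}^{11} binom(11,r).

2048

Setting x = 1 in (1+x)^11 gives Σ C(11,r) = 2^11 = 2048.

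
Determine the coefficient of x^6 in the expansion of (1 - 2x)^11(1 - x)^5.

Coefficient of x^6 = Σ_{j} C(11,j)·(-2)^j·C(5,6-j)·(-1)^(6-j) for j from 1 to 6.
= 22 + 1100 + 13200 + 52800 + 73920 + 29568 = 170610.

170610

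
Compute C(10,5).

252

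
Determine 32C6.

906192

C(32,6) = (32·31·30·29·28·27) / 6! = 652458240 / 720 = 906192.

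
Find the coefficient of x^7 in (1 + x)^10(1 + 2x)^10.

Coefficient of x^7 = Σ_{j} C(10,j)·1^j·C(10,7-j)·2^(7-j) for j from 0 to 7.
= 15360 + 134400 + 362880 + 403200 + 201600 + 45360 + 4200 + 120 = 1167120.

1167120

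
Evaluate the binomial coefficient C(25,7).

480700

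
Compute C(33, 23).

92561040

C(33,23) = C(33,10) by symmetry.
C(33,10) = (33·32·31·30·29·28·27·26·25·24) / 10! = 335885501952000 / 3628800 = 92561040.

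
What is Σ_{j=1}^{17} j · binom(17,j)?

1114112

Differentiating (1+x)^17 and setting x=1: Σ j·C(17,j) = 17·2^16 = 1114112.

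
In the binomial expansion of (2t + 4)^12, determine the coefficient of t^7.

103809024

The general term is C(12,j)·(2t)^j·(4)^(12-j); the t^7 term has j = 7.
C(12,7) = 792.
Coefficient = C(12,7) · 2^7 · 4^5 = 792 · 128 · 1024 = 103809024.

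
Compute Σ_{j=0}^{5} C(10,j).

638

1 + 10 + 45 + 120 + 210 + 252 = 638.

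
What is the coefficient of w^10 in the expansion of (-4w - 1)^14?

1049624576

The general term is C(14,j)·(-4w)^j·(-1)^(14-j); the w^10 term has j = 10.
C(14,10) = 1001.
Coefficient = C(14,10) · (-4)^10 = 1001 · 1048576 = 1049624576.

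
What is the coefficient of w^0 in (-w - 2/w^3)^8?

112

General term: C(8,j)·(-w)^j·(-2/w^3)^(8-j), with w-exponent 1j − 3(8−j) = 4j − 24.
Set 4j − 24 = 0: j = 6.
C(8,6) = 28; (-1)^6 = 1; (-2)^2 = 4.
Coefficient = 28 · 1 · 4 = 112.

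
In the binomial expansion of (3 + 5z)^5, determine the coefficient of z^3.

11250

The general term is C(5,j)·(3)^j·(5z)^(5-j); the z^3 term has j = 2.
C(5,2) = 10.
Coefficient = C(5,2) · 3^2 · 5^3 = 10 · 9 · 125 = 11250.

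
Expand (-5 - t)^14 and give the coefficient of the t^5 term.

3910156250

The general term is C(14,j)·(-5)^j·(-t)^(14-j); the t^5 term has j = 9.
C(14,9) = 2002.
Coefficient = C(14,9) · (-5)^9 · (-1)^5 = 2002 · (-1953125) · (-1) = 3910156250.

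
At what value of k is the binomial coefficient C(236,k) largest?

118

C(236,k) is maximized at k = 236/2 = 118.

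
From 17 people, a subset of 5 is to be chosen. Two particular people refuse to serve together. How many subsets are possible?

5733

All 5-subsets: C(17,5) = 6188. Those containing both fixed elements: C(15,3) = 455.
6188 − 455 = 5733.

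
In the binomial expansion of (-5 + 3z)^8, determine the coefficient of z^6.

510300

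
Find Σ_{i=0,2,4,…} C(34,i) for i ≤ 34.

8589934592

Even-i terms of row 34 sum to 2^33 = 8589934592.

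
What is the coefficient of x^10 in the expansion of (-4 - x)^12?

1056

The general term is C(12,j)·(-4)^j·(-x)^(12-j); the x^10 term has j = 2.
C(12,2) = 66.
Coefficient = C(12,2) · (-4)^2 = 66 · 16 = 1056.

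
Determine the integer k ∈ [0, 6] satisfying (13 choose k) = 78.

2

C(13,k) increases on 0 ≤ k ≤ 6. C(13,1) = 13 and C(13,2) = 78, so k = 2.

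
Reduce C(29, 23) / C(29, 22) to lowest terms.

C(n,k+1)/C(n,k) = (n−k)/(k+1) = (29−22)/(22+1) = 7/23.

7/23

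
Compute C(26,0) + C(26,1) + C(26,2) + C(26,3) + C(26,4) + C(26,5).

83682

1 + 26 + 325 + 2600 + 14950 + 65780 = 83682.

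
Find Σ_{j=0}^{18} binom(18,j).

262144

Setting x = 1 in (1+x)^18 gives Σ C(18,j) = 2^18 = 262144.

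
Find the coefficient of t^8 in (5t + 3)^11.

1740234375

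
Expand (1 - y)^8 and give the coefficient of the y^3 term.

The general term is C(8,j)·(1)^j·(-y)^(8-j); the y^3 term has j = 5.
C(8,5) = 56.
Coefficient = C(8,5) · (-1)^3 = 56 · (-1) = -56.

-56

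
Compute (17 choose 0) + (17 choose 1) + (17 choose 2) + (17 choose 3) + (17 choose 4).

3214

1 + 17 + 136 + 680 + 2380 = 3214.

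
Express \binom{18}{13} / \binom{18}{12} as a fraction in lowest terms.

6/13

C(n,k+1)/C(n,k) = (n−k)/(k+1) = (18−12)/(12+1) = 6/13.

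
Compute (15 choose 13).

105

C(15,13) = C(15,2) by symmetry.
C(15,2) = (15·14) / 2! = 210 / 2 = 105.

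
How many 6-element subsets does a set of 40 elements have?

3838380

C(40,6) = (40·39·38·37·36·35) / 6! = 2763633600 / 720 = 3838380.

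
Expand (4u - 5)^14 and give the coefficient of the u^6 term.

The general term is C(14,j)·(4u)^j·(-5)^(14-j); the u^6 term has j = 6.
C(14,6) = 3003.
Coefficient = C(14,6) · 4^6 · (-5)^8 = 3003 · 4096 · 390625 = 4804800000000.

4804800000000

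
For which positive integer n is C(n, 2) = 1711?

59

n(n−1)/2 = 1711 ⇒ n(n−1) = 3422. Since 59·58 = 3422, n = 59.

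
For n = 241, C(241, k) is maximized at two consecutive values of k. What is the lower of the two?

120

For odd n = 241, C(241,k) peaks at k = (n−1)/2 and (n+1)/2; the lower is 120.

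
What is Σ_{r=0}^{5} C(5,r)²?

252

By Vandermonde's identity, Σ C(5,r)² = C(10,5) = 252.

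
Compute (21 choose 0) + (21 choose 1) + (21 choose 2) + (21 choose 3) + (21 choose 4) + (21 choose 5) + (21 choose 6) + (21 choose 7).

1 + 21 + 210 + 1330 + 5985 + 20349 + 54264 + 116280 = 198440.

198440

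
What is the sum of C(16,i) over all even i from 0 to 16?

32768

Half of (1+1)^16 + (1−1)^16 gives the even-index sum: 2^15 = 32768.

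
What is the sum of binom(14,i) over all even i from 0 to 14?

8192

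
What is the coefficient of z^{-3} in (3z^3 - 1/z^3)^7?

General term: C(7,j)·(3z^3)^j·(-1/z^3)^(7-j), with z-exponent 3j − 3(7−j) = 6j − 21.
Set 6j − 21 = -3: j = 3.
C(7,3) = 35; 3^3 = 27; (-1)^4 = 1.
Coefficient = 35 · 27 · 1 = 945.

945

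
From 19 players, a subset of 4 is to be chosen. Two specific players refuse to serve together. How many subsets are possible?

All 4-subsets: C(19,4) = 3876. Those containing both fixed elements: C(17,2) = 136.
3876 − 136 = 3740.

3740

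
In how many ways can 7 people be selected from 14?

3432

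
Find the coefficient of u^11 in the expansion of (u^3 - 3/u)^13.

General term: C(13,j)·(u^3)^j·(-3/u)^(13-j), with u-exponent 3j − 1(13−j) = 4j − 13.
Set 4j − 13 = 11: j = 6.
C(13,6) = 1716; 1^6 = 1; (-3)^7 = -2187.
Coefficient = 1716 · 1 · (-2187) = -3752892.

-3752892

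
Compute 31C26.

C(31,26) = C(31,5) by symmetry.
C(31,5) = (31·30·29·28·27) / 5! = 20389320 / 120 = 169911.

169911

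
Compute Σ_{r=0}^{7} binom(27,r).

1285624

1 + 27 + 351 + 2925 + 17550 + 80730 + 296010 + 888030 = 1285624.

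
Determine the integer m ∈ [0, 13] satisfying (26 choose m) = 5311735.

C(26,m) increases on 0 ≤ m ≤ 13. C(26,9) = 3124550 and C(26,10) = 5311735, so m = 10.

10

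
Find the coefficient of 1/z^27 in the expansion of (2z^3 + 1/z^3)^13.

312

General term: C(13,j)·(2z^3)^j·(1/z^3)^(13-j), with z-exponent 3j − 3(13−j) = 6j − 39.
Set 6j − 39 = -27: j = 2.
C(13,2) = 78; 2^2 = 4; 1^11 = 1.
Coefficient = 78 · 4 · 1 = 312.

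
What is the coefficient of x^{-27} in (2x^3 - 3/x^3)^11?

1299078

General term: C(11,j)·(2x^3)^j·(-3/x^3)^(11-j), with x-exponent 3j − 3(11−j) = 6j − 33.
Set 6j − 33 = -27: j = 1.
C(11,1) = 11; 2^1 = 2; (-3)^10 = 59049.
Coefficient = 11 · 2 · 59049 = 1299078.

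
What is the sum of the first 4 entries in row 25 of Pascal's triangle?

1 + 25 + 300 + 2300 = 2626.

2626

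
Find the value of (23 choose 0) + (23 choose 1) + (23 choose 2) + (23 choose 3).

1 + 23 + 253 + 1771 = 2048.

2048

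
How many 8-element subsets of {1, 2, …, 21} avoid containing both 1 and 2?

All 8-subsets: C(21,8) = 203490. Those containing both fixed elements: C(19,6) = 27132.
203490 − 27132 = 176358.

176358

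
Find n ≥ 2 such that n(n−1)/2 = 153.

n(n−1)/2 = 153 ⇒ n(n−1) = 306. Since 18·17 = 306, n = 18.

18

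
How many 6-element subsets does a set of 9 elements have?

84

C(9,6) = C(9,3) by symmetry.
C(9,3) = (9·8·7) / 3! = 504 / 6 = 84.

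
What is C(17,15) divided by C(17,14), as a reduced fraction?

C(n,k+1)/C(n,k) = (n−k)/(k+1) = (17−14)/(14+1) = 3/15 = 1/5.

1/5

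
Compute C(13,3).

286

C(13,3) = (13·12·11) / 3! = 1716 / 6 = 286.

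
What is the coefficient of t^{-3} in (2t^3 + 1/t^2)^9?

672

General term: C(9,j)·(2t^3)^j·(1/t^2)^(9-j), with t-exponent 3j − 2(9−j) = 5j − 18.
Set 5j − 18 = -3: j = 3.
C(9,3) = 84; 2^3 = 8; 1^6 = 1.
Coefficient = 84 · 8 · 1 = 672.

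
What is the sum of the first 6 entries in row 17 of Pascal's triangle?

9402

1 + 17 + 136 + 680 + 2380 + 6188 = 9402.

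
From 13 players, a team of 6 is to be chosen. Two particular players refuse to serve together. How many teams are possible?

1386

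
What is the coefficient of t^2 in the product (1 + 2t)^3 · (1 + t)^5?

Coefficient of t^2 = Σ_{j} C(3,j)·2^j·C(5,2-j)·1^(2-j) for j from 0 to 2.
= 10 + 30 + 12 = 52.

52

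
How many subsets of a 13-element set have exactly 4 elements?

715

Choose the 4 positions: C(13,4) = 715.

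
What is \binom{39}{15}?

C(39,15) = (39·38·37·36·35·34·33·32·31·30·29·28·27·26·25) / 15! = 32876032921054202880000 / 1307674368000 = 25140840660.

25140840660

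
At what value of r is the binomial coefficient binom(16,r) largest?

8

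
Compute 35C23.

C(35,23) = C(35,12) by symmetry.
C(35,12) = (35·34·33·32·31·30·29·28·27·26·25·24) / 12! = 399703747322880000 / 479001600 = 834451800.

834451800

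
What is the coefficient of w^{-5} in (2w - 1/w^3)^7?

General term: C(7,j)·(2w)^j·(-1/w^3)^(7-j), with w-exponent 1j − 3(7−j) = 4j − 21.
Set 4j − 21 = -5: j = 4.
C(7,4) = 35; 2^4 = 16; (-1)^3 = -1.
Coefficient = 35 · 16 · (-1) = -560.

-560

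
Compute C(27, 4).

17550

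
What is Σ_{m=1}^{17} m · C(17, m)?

1114112

Differentiating (1+x)^17 and setting x=1: Σ m·C(17,m) = 17·2^16 = 1114112.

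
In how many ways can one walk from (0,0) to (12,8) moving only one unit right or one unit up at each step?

Each path is a sequence of 20 steps with 12 rights: C(20,12) = 125970.

125970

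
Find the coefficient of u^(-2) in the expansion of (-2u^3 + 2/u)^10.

46080

General term: C(10,j)·(-2u^3)^j·(2/u)^(10-j), with u-exponent 3j − 1(10−j) = 4j − 10.
Set 4j − 10 = -2: j = 2.
C(10,2) = 45; (-2)^2 = 4; 2^8 = 256.
Coefficient = 45 · 4 · 256 = 46080.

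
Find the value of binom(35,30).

C(35,30) = C(35,5) by symmetry.
C(35,5) = (35·34·33·32·31) / 5! = 38955840 / 120 = 324632.

324632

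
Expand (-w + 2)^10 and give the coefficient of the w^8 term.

180

The general term is C(10,j)·(-w)^j·(2)^(10-j); the w^8 term has j = 8.
C(10,8) = 45.
Coefficient = C(10,8) · 2^2 = 45 · 4 = 180.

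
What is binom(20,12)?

C(20,12) = C(20,8) by symmetry.
C(20,8) = (20·19·18·17·16·15·14·13) / 8! = 5079110400 / 40320 = 125970.

125970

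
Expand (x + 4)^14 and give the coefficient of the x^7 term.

The general term is C(14,j)·(x)^j·(4)^(14-j); the x^7 term has j = 7.
C(14,7) = 3432.
Coefficient = C(14,7) · 4^7 = 3432 · 16384 = 56229888.

56229888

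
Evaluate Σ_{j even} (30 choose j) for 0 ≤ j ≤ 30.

536870912

Even-j terms of row 30 sum to 2^29 = 536870912.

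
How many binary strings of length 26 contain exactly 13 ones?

Choose the 13 positions: C(26,13) = 10400600.

10400600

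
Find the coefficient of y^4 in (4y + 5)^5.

6400

The general term is C(5,j)·(4y)^j·(5)^(5-j); the y^4 term has j = 4.
C(5,4) = 5.
Coefficient = C(5,4) · 4^4 · 5^1 = 5 · 256 · 5 = 6400.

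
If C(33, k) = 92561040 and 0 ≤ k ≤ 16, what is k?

10

C(33,k) increases on 0 ≤ k ≤ 16. C(33,9) = 38567100 and C(33,10) = 92561040, so k = 10.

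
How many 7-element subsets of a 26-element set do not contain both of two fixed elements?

615296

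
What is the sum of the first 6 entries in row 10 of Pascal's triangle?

1 + 10 + 45 + 120 + 210 + 252 = 638.

638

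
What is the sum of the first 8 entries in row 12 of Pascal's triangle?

3302

1 + 12 + 66 + 220 + 495 + 792 + 924 + 792 = 3302.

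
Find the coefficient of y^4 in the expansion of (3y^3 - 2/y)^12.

General term: C(12,j)·(3y^3)^j·(-2/y)^(12-j), with y-exponent 3j − 1(12−j) = 4j − 12.
Set 4j − 12 = 4: j = 4.
C(12,4) = 495; 3^4 = 81; (-2)^8 = 256.
Coefficient = 495 · 81 · 256 = 10264320.

10264320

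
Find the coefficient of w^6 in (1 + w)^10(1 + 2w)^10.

Coefficient of w^6 = Σ_{j} C(10,j)·1^j·C(10,6-j)·2^(6-j) for j from 0 to 6.
= 13440 + 80640 + 151200 + 115200 + 37800 + 5040 + 210 = 403530.

403530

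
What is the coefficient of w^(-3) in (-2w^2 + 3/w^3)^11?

7185024

General term: C(11,j)·(-2w^2)^j·(3/w^3)^(11-j), with w-exponent 2j − 3(11−j) = 5j − 33.
Set 5j − 33 = -3: j = 6.
C(11,6) = 462; (-2)^6 = 64; 3^5 = 243.
Coefficient = 462 · 64 · 243 = 7185024.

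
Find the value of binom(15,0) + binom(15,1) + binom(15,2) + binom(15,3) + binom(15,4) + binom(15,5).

4944

1 + 15 + 105 + 455 + 1365 + 3003 = 4944.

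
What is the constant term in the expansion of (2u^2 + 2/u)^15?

General term: C(15,j)·(2u^2)^j·(2/u)^(15-j), with u-exponent 2j − 1(15−j) = 3j − 15.
Set 3j − 15 = 0: j = 5.
C(15,5) = 3003; 2^5 = 32; 2^10 = 1024.
Coefficient = 3003 · 32 · 1024 = 98402304.

98402304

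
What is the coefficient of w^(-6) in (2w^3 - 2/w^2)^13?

General term: C(13,j)·(2w^3)^j·(-2/w^2)^(13-j), with w-exponent 3j − 2(13−j) = 5j − 26.
Set 5j − 26 = -6: j = 4.
C(13,4) = 715; 2^4 = 16; (-2)^9 = -512.
Coefficient = 715 · 16 · (-512) = -5857280.

-5857280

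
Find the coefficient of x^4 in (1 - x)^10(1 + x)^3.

-25

Coefficient of x^4 = Σ_{j} C(10,j)·(-1)^j·C(3,4-j)·1^(4-j) for j from 1 to 4.
= (-10) + 135 + (-360) + 210 = -25.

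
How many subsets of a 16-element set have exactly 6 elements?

8008

Choose the 6 positions: C(16,6) = 8008.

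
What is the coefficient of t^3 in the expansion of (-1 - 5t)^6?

2500

The general term is C(6,j)·(-1)^j·(-5t)^(6-j); the t^3 term has j = 3.
C(6,3) = 20.
Coefficient = C(6,3) · (-1)^3 · (-5)^3 = 20 · (-1) · (-125) = 2500.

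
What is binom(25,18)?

C(25,18) = C(25,7) by symmetry.
C(25,7) = (25·24·23·22·21·20·19) / 7! = 2422728000 / 5040 = 480700.

480700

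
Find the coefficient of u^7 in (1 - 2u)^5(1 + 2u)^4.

512

Coefficient of u^7 = Σ_{j} C(5,j)·(-2)^j·C(4,7-j)·2^(7-j) for j from 3 to 5.
= (-1280) + 2560 + (-768) = 512.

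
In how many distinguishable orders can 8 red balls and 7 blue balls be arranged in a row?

6435

Choose positions for the red balls: C(15,8) = 6435.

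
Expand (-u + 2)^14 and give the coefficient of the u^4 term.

The general term is C(14,j)·(-u)^j·(2)^(14-j); the u^4 term has j = 4.
C(14,4) = 1001.
Coefficient = C(14,4) · 2^10 = 1001 · 1024 = 1025024.

1025024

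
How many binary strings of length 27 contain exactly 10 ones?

8436285

Choose the 10 positions: C(27,10) = 8436285.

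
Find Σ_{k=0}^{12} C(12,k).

Setting x = 1 in (1+x)^12 gives Σ C(12,k) = 2^12 = 4096.

4096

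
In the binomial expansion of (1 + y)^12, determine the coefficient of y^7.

The general term is C(12,j)·(1)^j·(y)^(12-j); the y^7 term has j = 5.
C(12,5) = 792.
Coefficient = C(12,5) = 792.

792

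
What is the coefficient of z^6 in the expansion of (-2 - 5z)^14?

The general term is C(14,j)·(-2)^j·(-5z)^(14-j); the z^6 term has j = 8.
C(14,8) = 3003.
Coefficient = C(14,8) · (-2)^8 · (-5)^6 = 3003 · 256 · 15625 = 12012000000.

12012000000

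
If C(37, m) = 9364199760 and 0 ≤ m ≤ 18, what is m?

15

C(37,m) increases on 0 ≤ m ≤ 18. C(37,14) = 6107086800 and C(37,15) = 9364199760, so m = 15.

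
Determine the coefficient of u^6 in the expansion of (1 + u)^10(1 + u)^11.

54264

Coefficient of u^6 = Σ_{j} C(10,j)·C(11,6-j) for j from 0 to 6.
= 462 + 4620 + 14850 + 19800 + 11550 + 2772 + 210 = 54264.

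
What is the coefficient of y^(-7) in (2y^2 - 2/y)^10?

General term: C(10,j)·(2y^2)^j·(-2/y)^(10-j), with y-exponent 2j − 1(10−j) = 3j − 10.
Set 3j − 10 = -7: j = 1.
C(10,1) = 10; 2^1 = 2; (-2)^9 = -512.
Coefficient = 10 · 2 · (-512) = -10240.

-10240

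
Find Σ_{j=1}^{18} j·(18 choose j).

Differentiating (1+x)^18 and setting x=1: Σ j·C(18,j) = 18·2^17 = 2359296.

2359296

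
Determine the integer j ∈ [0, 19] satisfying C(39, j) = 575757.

5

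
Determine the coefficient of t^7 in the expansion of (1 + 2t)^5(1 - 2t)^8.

Coefficient of t^7 = Σ_{j} C(5,j)·2^j·C(8,7-j)·(-2)^(7-j) for j from 0 to 5.
= (-1024) + 17920 + (-71680) + 89600 + (-35840) + 3584 = 2560.

2560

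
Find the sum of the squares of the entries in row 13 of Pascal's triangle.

Σ C(13,r)² is the coefficient of x^13 in (1+x)^13(1+x)^13 = (1+x)^26, i.e. C(26,13) = 10400600.

10400600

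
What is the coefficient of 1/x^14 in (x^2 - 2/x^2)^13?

292864

General term: C(13,j)·(x^2)^j·(-2/x^2)^(13-j), with x-exponent 2j − 2(13−j) = 4j − 26.
Set 4j − 26 = -14: j = 3.
C(13,3) = 286; 1^3 = 1; (-2)^10 = 1024.
Coefficient = 286 · 1 · 1024 = 292864.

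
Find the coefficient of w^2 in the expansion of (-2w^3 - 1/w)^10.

General term: C(10,j)·(-2w^3)^j·(-1/w)^(10-j), with w-exponent 3j − 1(10−j) = 4j − 10.
Set 4j − 10 = 2: j = 3.
C(10,3) = 120; (-2)^3 = -8; (-1)^7 = -1.
Coefficient = 120 · (-8) · (-1) = 960.

960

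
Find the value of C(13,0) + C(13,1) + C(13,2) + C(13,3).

378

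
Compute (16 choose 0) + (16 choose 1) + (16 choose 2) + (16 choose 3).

697

1 + 16 + 120 + 560 = 697.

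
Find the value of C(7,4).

35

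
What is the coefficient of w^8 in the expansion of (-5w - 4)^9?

The general term is C(9,j)·(-5w)^j·(-4)^(9-j); the w^8 term has j = 8.
C(9,8) = 9.
Coefficient = C(9,8) · (-5)^8 · (-4)^1 = 9 · 390625 · (-4) = -14062500.

-14062500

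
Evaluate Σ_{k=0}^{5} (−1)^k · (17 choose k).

-4368

The partial alternating sum Σ_{k=0}^{5} (−1)^k C(17,k) = (−1)^5 C(16,5) = -4368.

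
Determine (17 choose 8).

24310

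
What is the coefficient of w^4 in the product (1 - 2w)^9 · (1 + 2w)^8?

Coefficient of w^4 = Σ_{j} C(9,j)·(-2)^j·C(8,4-j)·2^(4-j) for j from 0 to 4.
= 1120 + (-8064) + 16128 + (-10752) + 2016 = 448.

448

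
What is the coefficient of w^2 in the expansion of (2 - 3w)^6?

2160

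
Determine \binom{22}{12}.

646646

C(22,12) = C(22,10) by symmetry.
C(22,10) = (22·21·20·19·18·17·16·15·14·13) / 10! = 2346549004800 / 3628800 = 646646.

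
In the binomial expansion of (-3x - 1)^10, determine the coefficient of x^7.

262440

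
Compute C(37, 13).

C(37,13) = (37·36·35·34·33·32·31·30·29·28·27·26·25) / 13! = 22183557976419840000 / 6227020800 = 3562467300.

3562467300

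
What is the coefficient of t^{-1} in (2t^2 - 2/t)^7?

General term: C(7,j)·(2t^2)^j·(-2/t)^(7-j), with t-exponent 2j − 1(7−j) = 3j − 7.
Set 3j − 7 = -1: j = 2.
C(7,2) = 21; 2^2 = 4; (-2)^5 = -32.
Coefficient = 21 · 4 · (-32) = -2688.

-2688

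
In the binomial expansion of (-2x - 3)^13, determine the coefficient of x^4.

The general term is C(13,j)·(-2x)^j·(-3)^(13-j); the x^4 term has j = 4.
C(13,4) = 715.
Coefficient = C(13,4) · (-2)^4 · (-3)^9 = 715 · 16 · (-19683) = -225173520.

-225173520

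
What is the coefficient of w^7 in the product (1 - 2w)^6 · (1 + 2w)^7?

Coefficient of w^7 = Σ_{j} C(6,j)·(-2)^j·C(7,7-j)·2^(7-j) for j from 0 to 6.
= 128 + (-5376) + 40320 + (-89600) + 67200 + (-16128) + 896 = -2560.

-2560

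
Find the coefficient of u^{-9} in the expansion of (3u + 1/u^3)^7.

General term: C(7,j)·(3u)^j·(1/u^3)^(7-j), with u-exponent 1j − 3(7−j) = 4j − 21.
Set 4j − 21 = -9: j = 3.
C(7,3) = 35; 3^3 = 27; 1^4 = 1.
Coefficient = 35 · 27 · 1 = 945.

945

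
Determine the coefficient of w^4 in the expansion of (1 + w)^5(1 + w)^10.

(1 + w)^5(1 + w)^10 = (1 + w)^15, so the coefficient of w^4 is C(15,4)·1^4 = 1365·1 = 1365.

1365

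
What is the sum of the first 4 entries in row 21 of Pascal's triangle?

1 + 21 + 210 + 1330 = 1562.

1562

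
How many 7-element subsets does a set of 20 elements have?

C(20,7) = (20·19·18·17·16·15·14) / 7! = 390700800 / 5040 = 77520.

77520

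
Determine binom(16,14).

120

C(16,14) = C(16,2) by symmetry.
C(16,2) = (16·15) / 2! = 240 / 2 = 120.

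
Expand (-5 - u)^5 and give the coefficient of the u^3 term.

-250

The general term is C(5,j)·(-5)^j·(-u)^(5-j); the u^3 term has j = 2.
C(5,2) = 10.
Coefficient = C(5,2) · (-5)^2 · (-1)^3 = 10 · 25 · (-1) = -250.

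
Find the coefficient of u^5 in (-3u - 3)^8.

The general term is C(8,j)·(-3u)^j·(-3)^(8-j); the u^5 term has j = 5.
C(8,5) = 56.
Coefficient = C(8,5) · (-3)^5 · (-3)^3 = 56 · (-243) · (-27) = 367416.

367416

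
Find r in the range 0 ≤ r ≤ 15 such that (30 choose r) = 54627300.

11

C(30,r) increases on 0 ≤ r ≤ 15. C(30,10) = 30045015 and C(30,11) = 54627300, so r = 11.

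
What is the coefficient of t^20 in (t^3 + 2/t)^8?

General term: C(8,j)·(t^3)^j·(2/t)^(8-j), with t-exponent 3j − 1(8−j) = 4j − 8.
Set 4j − 8 = 20: j = 7.
C(8,7) = 8; 1^7 = 1; 2^1 = 2.
Coefficient = 8 · 1 · 2 = 16.

16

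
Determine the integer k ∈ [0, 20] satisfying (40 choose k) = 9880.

C(40,k) increases on 0 ≤ k ≤ 20. C(40,2) = 780 and C(40,3) = 9880, so k = 3.

3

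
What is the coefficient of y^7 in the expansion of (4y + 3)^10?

The general term is C(10,j)·(4y)^j·(3)^(10-j); the y^7 term has j = 7.
C(10,7) = 120.
Coefficient = C(10,7) · 4^7 · 3^3 = 120 · 16384 · 27 = 53084160.

53084160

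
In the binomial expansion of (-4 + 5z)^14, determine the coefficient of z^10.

2502500000000

The general term is C(14,j)·(-4)^j·(5z)^(14-j); the z^10 term has j = 4.
C(14,4) = 1001.
Coefficient = C(14,4) · (-4)^4 · 5^10 = 1001 · 256 · 9765625 = 2502500000000.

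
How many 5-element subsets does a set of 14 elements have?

C(14,5) = (14·13·12·11·10) / 5! = 240240 / 120 = 2002.

2002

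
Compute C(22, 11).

705432

C(22,11) = (22·21·20·19·18·17·16·15·14·13·12) / 11! = 28158588057600 / 39916800 = 705432.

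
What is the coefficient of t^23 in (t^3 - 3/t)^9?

General term: C(9,j)·(t^3)^j·(-3/t)^(9-j), with t-exponent 3j − 1(9−j) = 4j − 9.
Set 4j − 9 = 23: j = 8.
C(9,8) = 9; 1^8 = 1; (-3)^1 = -3.
Coefficient = 9 · 1 · (-3) = -27.

-27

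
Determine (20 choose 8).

125970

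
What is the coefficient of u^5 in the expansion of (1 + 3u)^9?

30618

The general term is C(9,j)·(1)^j·(3u)^(9-j); the u^5 term has j = 4.
C(9,4) = 126.
Coefficient = C(9,4) · 3^5 = 126 · 243 = 30618.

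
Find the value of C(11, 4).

330

C(11,4) = (11·10·9·8) / 4! = 7920 / 24 = 330.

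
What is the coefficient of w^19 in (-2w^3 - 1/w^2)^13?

General term: C(13,j)·(-2w^3)^j·(-1/w^2)^(13-j), with w-exponent 3j − 2(13−j) = 5j − 26.
Set 5j − 26 = 19: j = 9.
C(13,9) = 715; (-2)^9 = -512; (-1)^4 = 1.
Coefficient = 715 · (-512) · 1 = -366080.

-366080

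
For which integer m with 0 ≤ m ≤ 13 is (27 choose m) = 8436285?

10

C(27,m) increases on 0 ≤ m ≤ 13. C(27,9) = 4686825 and C(27,10) = 8436285, so m = 10.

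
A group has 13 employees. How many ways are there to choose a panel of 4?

715

This is C(13,4) = 715.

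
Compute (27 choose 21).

296010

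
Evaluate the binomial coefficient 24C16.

735471

C(24,16) = C(24,8) by symmetry.
C(24,8) = (24·23·22·21·20·19·18·17) / 8! = 29654190720 / 40320 = 735471.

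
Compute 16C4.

1820

C(16,4) = (16·15·14·13) / 4! = 43680 / 24 = 1820.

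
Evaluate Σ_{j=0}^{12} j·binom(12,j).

24576

Differentiating (1+x)^12 and setting x=1: Σ j·C(12,j) = 12·2^11 = 24576.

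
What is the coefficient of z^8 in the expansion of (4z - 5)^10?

73728000

The general term is C(10,j)·(4z)^j·(-5)^(10-j); the z^8 term has j = 8.
C(10,8) = 45.
Coefficient = C(10,8) · 4^8 · (-5)^2 = 45 · 65536 · 25 = 73728000.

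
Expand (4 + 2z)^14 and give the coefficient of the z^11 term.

The general term is C(14,j)·(4)^j·(2z)^(14-j); the z^11 term has j = 3.
C(14,3) = 364.
Coefficient = C(14,3) · 4^3 · 2^11 = 364 · 64 · 2048 = 47710208.

47710208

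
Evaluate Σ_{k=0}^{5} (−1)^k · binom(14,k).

-1287

The partial alternating sum Σ_{k=0}^{5} (−1)^k C(14,k) = (−1)^5 C(13,5) = -1287.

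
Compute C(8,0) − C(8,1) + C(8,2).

The partial alternating sum Σ_{k=0}^{2} (−1)^k C(8,k) = (−1)^2 C(7,2) = 21.

21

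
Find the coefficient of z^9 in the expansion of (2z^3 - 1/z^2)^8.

-1792

General term: C(8,j)·(2z^3)^j·(-1/z^2)^(8-j), with z-exponent 3j − 2(8−j) = 5j − 16.
Set 5j − 16 = 9: j = 5.
C(8,5) = 56; 2^5 = 32; (-1)^3 = -1.
Coefficient = 56 · 32 · (-1) = -1792.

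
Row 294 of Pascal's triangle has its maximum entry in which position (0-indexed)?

C(294,r) is maximized at r = 294/2 = 147.

147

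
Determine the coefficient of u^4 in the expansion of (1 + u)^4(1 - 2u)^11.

1233

Coefficient of u^4 = Σ_{j} C(4,j)·1^j·C(11,4-j)·(-2)^(4-j) for j from 0 to 4.
= 5280 + (-5280) + 1320 + (-88) + 1 = 1233.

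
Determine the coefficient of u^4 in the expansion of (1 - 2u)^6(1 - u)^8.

Coefficient of u^4 = Σ_{j} C(6,j)·(-2)^j·C(8,4-j)·(-1)^(4-j) for j from 0 to 4.
= 70 + 672 + 1680 + 1280 + 240 = 3942.

3942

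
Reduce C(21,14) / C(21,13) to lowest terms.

4/7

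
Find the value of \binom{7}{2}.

21

C(7,2) = (7·6) / 2! = 42 / 2 = 21.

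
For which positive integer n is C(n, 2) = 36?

9

n(n−1)/2 = 36 ⇒ n(n−1) = 72. Since 9·8 = 72, n = 9.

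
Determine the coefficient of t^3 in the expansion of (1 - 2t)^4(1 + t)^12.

Coefficient of t^3 = Σ_{j} C(4,j)·(-2)^j·C(12,3-j)·1^(3-j) for j from 0 to 3.
= 220 + (-528) + 288 + (-32) = -52.

-52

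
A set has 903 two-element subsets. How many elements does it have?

n(n−1)/2 = 903 ⇒ n(n−1) = 1806. Since 43·42 = 1806, n = 43.

43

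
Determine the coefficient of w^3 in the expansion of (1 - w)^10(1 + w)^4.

4

Coefficient of w^3 = Σ_{j} C(10,j)·(-1)^j·C(4,3-j)·1^(3-j) for j from 0 to 3.
= 4 + (-60) + 180 + (-120) = 4.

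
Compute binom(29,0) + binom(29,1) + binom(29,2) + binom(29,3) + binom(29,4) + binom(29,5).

146596

1 + 29 + 406 + 3654 + 23751 + 118755 = 146596.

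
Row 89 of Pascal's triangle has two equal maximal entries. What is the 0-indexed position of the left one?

44

For odd n = 89, C(89,i) peaks at i = (n−1)/2 and (n+1)/2; the smaller is 44.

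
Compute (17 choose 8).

24310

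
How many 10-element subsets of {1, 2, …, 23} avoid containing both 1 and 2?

All 10-subsets: C(23,10) = 1144066. Those containing both fixed elements: C(21,8) = 203490.
1144066 − 203490 = 940576.

940576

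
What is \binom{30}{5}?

142506

C(30,5) = (30·29·28·27·26) / 5! = 17100720 / 120 = 142506.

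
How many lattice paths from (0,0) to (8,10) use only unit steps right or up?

Each path is a sequence of 18 steps with 8 rights: C(18,8) = 43758.

43758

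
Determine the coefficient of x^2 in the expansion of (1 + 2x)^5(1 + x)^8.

148

Coefficient of x^2 = Σ_{j} C(5,j)·2^j·C(8,2-j)·1^(2-j) for j from 0 to 2.
= 28 + 80 + 40 = 148.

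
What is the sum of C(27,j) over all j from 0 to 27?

The entries of row 27 sum to 2^27 = 134217728.

134217728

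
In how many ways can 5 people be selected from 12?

792

This is C(12,5) = 792.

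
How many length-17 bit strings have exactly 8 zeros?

24310

Choose the 8 positions: C(17,8) = 24310.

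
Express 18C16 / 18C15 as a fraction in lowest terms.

C(n,k+1)/C(n,k) = (n−k)/(k+1) = (18−15)/(15+1) = 3/16.

3/16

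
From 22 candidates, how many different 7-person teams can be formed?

This is C(22,7) = 170544.

170544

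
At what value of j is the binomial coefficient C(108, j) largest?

C(108,j) is maximized at j = 108/2 = 54.

54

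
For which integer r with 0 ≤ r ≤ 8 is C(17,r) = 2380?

C(17,r) increases on 0 ≤ r ≤ 8. C(17,3) = 680 and C(17,4) = 2380, so r = 4.

4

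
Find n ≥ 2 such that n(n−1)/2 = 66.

12

n(n−1)/2 = 66 ⇒ n(n−1) = 132. Since 12·11 = 132, n = 12.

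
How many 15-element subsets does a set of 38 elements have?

15471286560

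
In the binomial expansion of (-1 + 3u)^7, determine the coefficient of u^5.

5103

The general term is C(7,j)·(-1)^j·(3u)^(7-j); the u^5 term has j = 2.
C(7,2) = 21.
Coefficient = C(7,2) · 3^5 = 21 · 243 = 5103.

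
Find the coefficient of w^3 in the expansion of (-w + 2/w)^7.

-84

General term: C(7,j)·(-w)^j·(2/w)^(7-j), with w-exponent 1j − 1(7−j) = 2j − 7.
Set 2j − 7 = 3: j = 5.
C(7,5) = 21; (-1)^5 = -1; 2^2 = 4.
Coefficient = 21 · (-1) · 4 = -84.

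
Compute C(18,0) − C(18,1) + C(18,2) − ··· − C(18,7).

-19448

The partial alternating sum Σ_{k=0}^{7} (−1)^k C(18,k) = (−1)^7 C(17,7) = -19448.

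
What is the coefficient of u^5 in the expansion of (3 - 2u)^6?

The general term is C(6,j)·(3)^j·(-2u)^(6-j); the u^5 term has j = 1.
C(6,1) = 6.
Coefficient = C(6,1) · 3^1 · (-2)^5 = 6 · 3 · (-32) = -576.

-576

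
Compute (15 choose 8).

6435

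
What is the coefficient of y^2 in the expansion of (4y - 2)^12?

1081344

The general term is C(12,j)·(4y)^j·(-2)^(12-j); the y^2 term has j = 2.
C(12,2) = 66.
Coefficient = C(12,2) · 4^2 · (-2)^10 = 66 · 16 · 1024 = 1081344.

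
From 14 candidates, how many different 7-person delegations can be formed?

This is C(14,7) = 3432.

3432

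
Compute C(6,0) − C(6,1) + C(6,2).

10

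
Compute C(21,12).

293930

C(21,12) = C(21,9) by symmetry.
C(21,9) = (21·20·19·18·17·16·15·14·13) / 9! = 106661318400 / 362880 = 293930.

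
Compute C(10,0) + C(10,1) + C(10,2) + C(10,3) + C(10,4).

1 + 10 + 45 + 120 + 210 = 386.

386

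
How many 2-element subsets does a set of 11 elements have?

55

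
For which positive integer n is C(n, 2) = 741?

n(n−1)/2 = 741 ⇒ n(n−1) = 1482. Since 39·38 = 1482, n = 39.

39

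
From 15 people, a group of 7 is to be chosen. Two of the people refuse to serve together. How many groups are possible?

5148

All 7-subsets: C(15,7) = 6435. Those containing both fixed elements: C(13,5) = 1287.
6435 − 1287 = 5148.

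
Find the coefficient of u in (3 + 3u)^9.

177147

The general term is C(9,j)·(3)^j·(3u)^(9-j); the u^1 term has j = 8.
C(9,8) = 9.
Coefficient = C(9,8) · 3^8 · 3^1 = 9 · 6561 · 3 = 177147.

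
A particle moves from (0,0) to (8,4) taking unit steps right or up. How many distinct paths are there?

495

Each path is a sequence of 12 steps with 8 rights: C(12,8) = 495.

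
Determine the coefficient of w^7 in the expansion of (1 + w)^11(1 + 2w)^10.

Coefficient of w^7 = Σ_{j} C(11,j)·1^j·C(10,7-j)·2^(7-j) for j from 0 to 7.
= 15360 + 147840 + 443520 + 554400 + 316800 + 83160 + 9240 + 330 = 1570650.

1570650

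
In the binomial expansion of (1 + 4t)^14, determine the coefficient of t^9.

The general term is C(14,j)·(1)^j·(4t)^(14-j); the t^9 term has j = 5.
C(14,5) = 2002.
Coefficient = C(14,5) · 4^9 = 2002 · 262144 = 524812288.

524812288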